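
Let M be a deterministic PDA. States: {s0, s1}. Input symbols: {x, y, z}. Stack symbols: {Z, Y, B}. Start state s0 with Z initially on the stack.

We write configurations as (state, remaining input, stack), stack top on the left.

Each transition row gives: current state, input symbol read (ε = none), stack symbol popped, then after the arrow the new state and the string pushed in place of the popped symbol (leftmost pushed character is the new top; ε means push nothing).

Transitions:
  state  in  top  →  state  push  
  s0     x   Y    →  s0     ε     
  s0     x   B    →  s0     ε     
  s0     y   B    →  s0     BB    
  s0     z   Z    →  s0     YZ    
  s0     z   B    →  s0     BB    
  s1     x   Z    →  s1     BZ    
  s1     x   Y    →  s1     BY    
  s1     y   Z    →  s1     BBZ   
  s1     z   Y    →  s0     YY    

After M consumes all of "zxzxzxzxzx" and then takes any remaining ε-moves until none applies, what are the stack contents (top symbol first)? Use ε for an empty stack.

(s0, zxzxzxzxzx, Z)
  read z, top Z: go to s0, push YZ → (s0, xzxzxzxzx, YZ)
  read x, top Y: go to s0, push ε → (s0, zxzxzxzx, Z)
  read z, top Z: go to s0, push YZ → (s0, xzxzxzx, YZ)
  read x, top Y: go to s0, push ε → (s0, zxzxzx, Z)
  read z, top Z: go to s0, push YZ → (s0, xzxzx, YZ)
  read x, top Y: go to s0, push ε → (s0, zxzx, Z)
  read z, top Z: go to s0, push YZ → (s0, xzx, YZ)
  read x, top Y: go to s0, push ε → (s0, zx, Z)
  read z, top Z: go to s0, push YZ → (s0, x, YZ)
  read x, top Y: go to s0, push ε → (s0, ε, Z)
All input consumed in state s0 with stack Z.

Z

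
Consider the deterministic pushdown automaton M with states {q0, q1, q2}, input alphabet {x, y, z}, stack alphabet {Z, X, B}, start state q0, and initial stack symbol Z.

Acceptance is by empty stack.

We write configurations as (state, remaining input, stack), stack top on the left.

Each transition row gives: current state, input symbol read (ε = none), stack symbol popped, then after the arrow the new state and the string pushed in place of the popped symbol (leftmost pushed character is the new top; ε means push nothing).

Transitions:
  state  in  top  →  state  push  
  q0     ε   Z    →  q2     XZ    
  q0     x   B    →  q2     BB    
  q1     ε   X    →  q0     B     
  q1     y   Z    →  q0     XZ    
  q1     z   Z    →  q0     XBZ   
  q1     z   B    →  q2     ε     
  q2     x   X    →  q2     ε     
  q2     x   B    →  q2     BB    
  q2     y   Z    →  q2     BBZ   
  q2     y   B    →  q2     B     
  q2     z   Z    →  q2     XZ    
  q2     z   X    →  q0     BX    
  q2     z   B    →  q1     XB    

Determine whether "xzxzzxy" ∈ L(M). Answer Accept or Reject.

(q0, xzxzzxy, Z)
  ε-move, top Z: go to q2, push XZ → (q2, xzxzzxy, XZ)
  read x, top X: go to q2, push ε → (q2, zxzzxy, Z)
  read z, top Z: go to q2, push XZ → (q2, xzzxy, XZ)
  read x, top X: go to q2, push ε → (q2, zzxy, Z)
  read z, top Z: go to q2, push XZ → (q2, zxy, XZ)
  read z, top X: go to q0, push BX → (q0, xy, BXZ)
  read x, top B: go to q2, push BB → (q2, y, BBXZ)
  read y, top B: go to q2, push B → (q2, ε, BBXZ)
All input consumed; stack is BBXZ, not empty, and no further ε-move applies.

Reject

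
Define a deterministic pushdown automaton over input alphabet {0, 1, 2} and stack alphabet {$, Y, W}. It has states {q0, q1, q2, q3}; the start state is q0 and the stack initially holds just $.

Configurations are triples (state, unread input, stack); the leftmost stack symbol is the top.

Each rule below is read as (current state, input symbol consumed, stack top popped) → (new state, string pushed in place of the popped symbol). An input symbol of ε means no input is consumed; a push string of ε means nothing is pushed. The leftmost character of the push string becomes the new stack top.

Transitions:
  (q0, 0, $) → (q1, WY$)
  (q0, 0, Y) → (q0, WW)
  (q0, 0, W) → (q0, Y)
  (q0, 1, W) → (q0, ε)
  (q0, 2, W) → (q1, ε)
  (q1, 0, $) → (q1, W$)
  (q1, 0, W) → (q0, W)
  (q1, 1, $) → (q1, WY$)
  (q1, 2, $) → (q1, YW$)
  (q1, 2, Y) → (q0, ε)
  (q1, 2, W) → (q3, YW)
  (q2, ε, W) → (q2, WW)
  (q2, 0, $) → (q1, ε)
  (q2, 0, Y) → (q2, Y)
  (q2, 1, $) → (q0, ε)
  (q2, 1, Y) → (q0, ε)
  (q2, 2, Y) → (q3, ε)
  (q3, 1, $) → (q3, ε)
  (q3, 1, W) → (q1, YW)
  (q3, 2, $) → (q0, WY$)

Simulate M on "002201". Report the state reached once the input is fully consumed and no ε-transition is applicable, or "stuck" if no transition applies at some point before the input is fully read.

stuck

(q0, 002201, $)
  read 0, top $: go to q1, push WY$ → (q1, 02201, WY$)
  read 0, top W: go to q0, push W → (q0, 2201, WY$)
  read 2, top W: go to q1, push ε → (q1, 201, Y$)
  read 2, top Y: go to q0, push ε → (q0, 01, $)
  read 0, top $: go to q1, push WY$ → (q1, 1, WY$)
No transition for (q1, 1, top W); M blocks with input 1 remaining.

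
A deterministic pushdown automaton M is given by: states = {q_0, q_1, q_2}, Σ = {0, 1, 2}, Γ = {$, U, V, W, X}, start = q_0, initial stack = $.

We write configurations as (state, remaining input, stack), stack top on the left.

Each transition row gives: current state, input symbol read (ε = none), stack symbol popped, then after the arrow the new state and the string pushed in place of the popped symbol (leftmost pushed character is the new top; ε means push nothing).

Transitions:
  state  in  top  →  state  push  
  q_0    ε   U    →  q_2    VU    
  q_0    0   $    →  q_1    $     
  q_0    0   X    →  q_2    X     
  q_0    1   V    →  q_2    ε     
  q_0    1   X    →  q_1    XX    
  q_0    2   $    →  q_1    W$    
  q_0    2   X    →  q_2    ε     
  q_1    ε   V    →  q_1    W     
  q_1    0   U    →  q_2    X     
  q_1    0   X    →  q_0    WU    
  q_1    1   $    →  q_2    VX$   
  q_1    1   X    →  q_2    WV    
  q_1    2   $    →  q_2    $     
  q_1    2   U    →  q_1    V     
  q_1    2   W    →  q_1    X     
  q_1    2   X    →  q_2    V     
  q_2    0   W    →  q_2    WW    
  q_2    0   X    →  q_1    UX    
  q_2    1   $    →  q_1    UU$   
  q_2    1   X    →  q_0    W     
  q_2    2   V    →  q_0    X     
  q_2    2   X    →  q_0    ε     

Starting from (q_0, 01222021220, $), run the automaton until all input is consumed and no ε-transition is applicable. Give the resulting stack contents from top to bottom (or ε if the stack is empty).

WUU$

(q_0, 01222021220, $)
  read 0, top $: go to q_1, push $ → (q_1, 1222021220, $)
  read 1, top $: go to q_2, push VX$ → (q_2, 222021220, VX$)
  read 2, top V: go to q_0, push X → (q_0, 22021220, XX$)
  read 2, top X: go to q_2, push ε → (q_2, 2021220, X$)
  read 2, top X: go to q_0, push ε → (q_0, 021220, $)
  read 0, top $: go to q_1, push $ → (q_1, 21220, $)
  read 2, top $: go to q_2, push $ → (q_2, 1220, $)
  read 1, top $: go to q_1, push UU$ → (q_1, 220, UU$)
  read 2, top U: go to q_1, push V → (q_1, 20, VU$)
  ε-move, top V: go to q_1, push W → (q_1, 20, WU$)
  read 2, top W: go to q_1, push X → (q_1, 0, XU$)
  read 0, top X: go to q_0, push WU → (q_0, ε, WUU$)
All input consumed in state q_0 with stack WUU$.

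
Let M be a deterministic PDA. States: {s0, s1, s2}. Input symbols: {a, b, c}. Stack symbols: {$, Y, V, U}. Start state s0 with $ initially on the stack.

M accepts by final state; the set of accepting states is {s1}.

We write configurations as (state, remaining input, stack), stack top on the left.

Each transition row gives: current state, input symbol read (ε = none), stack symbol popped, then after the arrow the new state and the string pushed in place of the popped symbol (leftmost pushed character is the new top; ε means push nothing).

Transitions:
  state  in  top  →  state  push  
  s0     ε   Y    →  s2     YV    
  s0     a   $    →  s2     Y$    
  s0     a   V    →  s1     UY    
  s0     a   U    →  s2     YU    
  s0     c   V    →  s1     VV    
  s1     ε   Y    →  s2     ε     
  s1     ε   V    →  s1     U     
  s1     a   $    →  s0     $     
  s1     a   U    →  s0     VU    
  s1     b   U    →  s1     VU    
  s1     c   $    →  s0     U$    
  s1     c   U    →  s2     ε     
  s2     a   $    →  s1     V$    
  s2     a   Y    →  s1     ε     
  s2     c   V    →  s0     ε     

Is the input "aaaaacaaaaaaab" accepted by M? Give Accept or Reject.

(s0, aaaaacaaaaaaab, $) ⊢ (s2, aaaacaaaaaaab, Y$) ⊢ (s1, aaacaaaaaaab, $) ⊢ (s0, aacaaaaaaab, $) ⊢ (s2, acaaaaaaab, Y$) ⊢ (s1, caaaaaaab, $) ⊢ (s0, aaaaaaab, U$) ⊢ (s2, aaaaaab, YU$) ⊢ (s1, aaaaab, U$) ⊢ (s0, aaaab, VU$) ⊢ (s1, aaab, UYU$) ⊢ (s0, aab, VUYU$) ⊢ (s1, ab, UYUYU$) ⊢ (s0, b, VUYUYU$)
No transition applies at (s0, b, VUYUYU$); input not fully consumed.

Reject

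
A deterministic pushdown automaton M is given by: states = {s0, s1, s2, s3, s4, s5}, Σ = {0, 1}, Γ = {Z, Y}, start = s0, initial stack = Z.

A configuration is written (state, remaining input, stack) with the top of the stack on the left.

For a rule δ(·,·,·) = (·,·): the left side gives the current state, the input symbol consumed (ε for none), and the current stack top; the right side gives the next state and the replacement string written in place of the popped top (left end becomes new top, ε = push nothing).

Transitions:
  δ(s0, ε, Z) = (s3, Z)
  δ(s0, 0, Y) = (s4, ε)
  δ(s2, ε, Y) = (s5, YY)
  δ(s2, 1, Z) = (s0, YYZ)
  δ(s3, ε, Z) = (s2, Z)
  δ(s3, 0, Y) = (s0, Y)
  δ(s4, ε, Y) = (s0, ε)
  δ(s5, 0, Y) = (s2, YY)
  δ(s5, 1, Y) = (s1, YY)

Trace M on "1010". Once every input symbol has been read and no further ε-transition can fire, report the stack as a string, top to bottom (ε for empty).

Z

(s0, 1010, Z)
  ε-move, top Z: go to s3, push Z → (s3, 1010, Z)
  ε-move, top Z: go to s2, push Z → (s2, 1010, Z)
  read 1, top Z: go to s0, push YYZ → (s0, 010, YYZ)
  read 0, top Y: go to s4, push ε → (s4, 10, YZ)
  ε-move, top Y: go to s0, push ε → (s0, 10, Z)
  ε-move, top Z: go to s3, push Z → (s3, 10, Z)
  ε-move, top Z: go to s2, push Z → (s2, 10, Z)
  read 1, top Z: go to s0, push YYZ → (s0, 0, YYZ)
  read 0, top Y: go to s4, push ε → (s4, ε, YZ)
  ε-move, top Y: go to s0, push ε → (s0, ε, Z)
  ε-move, top Z: go to s3, push Z → (s3, ε, Z)
  ε-move, top Z: go to s2, push Z → (s2, ε, Z)
All input consumed in state s2 with stack Z.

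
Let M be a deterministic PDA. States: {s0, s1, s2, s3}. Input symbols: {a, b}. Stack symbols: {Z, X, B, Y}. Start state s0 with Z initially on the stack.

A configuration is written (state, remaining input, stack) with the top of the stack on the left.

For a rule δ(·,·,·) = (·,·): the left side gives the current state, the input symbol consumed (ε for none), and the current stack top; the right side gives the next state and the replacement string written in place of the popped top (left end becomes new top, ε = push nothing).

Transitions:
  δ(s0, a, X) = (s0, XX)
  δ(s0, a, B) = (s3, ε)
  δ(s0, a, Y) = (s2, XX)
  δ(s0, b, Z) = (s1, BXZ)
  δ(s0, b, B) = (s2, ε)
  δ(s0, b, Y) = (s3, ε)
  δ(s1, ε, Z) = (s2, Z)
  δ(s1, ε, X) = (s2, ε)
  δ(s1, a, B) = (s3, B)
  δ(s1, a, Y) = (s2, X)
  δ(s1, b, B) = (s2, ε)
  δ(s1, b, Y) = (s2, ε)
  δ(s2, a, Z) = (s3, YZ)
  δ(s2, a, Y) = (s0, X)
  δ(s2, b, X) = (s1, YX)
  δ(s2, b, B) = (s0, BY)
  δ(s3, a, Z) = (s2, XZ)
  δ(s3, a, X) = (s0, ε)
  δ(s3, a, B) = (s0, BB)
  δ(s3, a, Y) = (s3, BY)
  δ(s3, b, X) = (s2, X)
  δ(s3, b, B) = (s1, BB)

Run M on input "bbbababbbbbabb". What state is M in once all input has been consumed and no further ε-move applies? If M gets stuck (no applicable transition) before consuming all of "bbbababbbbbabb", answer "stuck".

s2

(s0, bbbababbbbbabb, Z) ⊢ (s1, bbababbbbbabb, BXZ) ⊢ (s2, bababbbbbabb, XZ) ⊢ (s1, ababbbbbabb, YXZ) ⊢ (s2, babbbbbabb, XXZ) ⊢ (s1, abbbbbabb, YXXZ) ⊢ (s2, bbbbbabb, XXXZ) ⊢ (s1, bbbbabb, YXXXZ) ⊢ (s2, bbbabb, XXXZ) ⊢ (s1, bbabb, YXXXZ) ⊢ (s2, babb, XXXZ) ⊢ (s1, abb, YXXXZ) ⊢ (s2, bb, XXXXZ) ⊢ (s1, b, YXXXXZ) ⊢ (s2, ε, XXXXZ)
All input consumed; M is in state s2.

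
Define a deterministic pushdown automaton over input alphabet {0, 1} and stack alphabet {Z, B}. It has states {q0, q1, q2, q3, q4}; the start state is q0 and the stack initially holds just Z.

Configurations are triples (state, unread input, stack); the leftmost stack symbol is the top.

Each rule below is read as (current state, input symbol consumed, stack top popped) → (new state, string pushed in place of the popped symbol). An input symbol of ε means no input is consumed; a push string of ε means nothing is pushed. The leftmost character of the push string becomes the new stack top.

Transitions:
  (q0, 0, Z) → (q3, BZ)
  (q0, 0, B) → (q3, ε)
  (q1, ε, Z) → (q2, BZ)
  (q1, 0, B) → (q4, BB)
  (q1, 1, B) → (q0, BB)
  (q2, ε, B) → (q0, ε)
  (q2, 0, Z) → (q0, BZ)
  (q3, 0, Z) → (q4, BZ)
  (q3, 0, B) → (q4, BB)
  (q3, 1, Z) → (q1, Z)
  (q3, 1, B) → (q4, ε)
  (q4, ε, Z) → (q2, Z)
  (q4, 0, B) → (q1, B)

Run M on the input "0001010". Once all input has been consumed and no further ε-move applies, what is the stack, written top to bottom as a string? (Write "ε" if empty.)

BZ

(q0, 0001010, Z)
  read 0, top Z: go to q3, push BZ → (q3, 001010, BZ)
  read 0, top B: go to q4, push BB → (q4, 01010, BBZ)
  read 0, top B: go to q1, push B → (q1, 1010, BBZ)
  read 1, top B: go to q0, push BB → (q0, 010, BBBZ)
  read 0, top B: go to q3, push ε → (q3, 10, BBZ)
  read 1, top B: go to q4, push ε → (q4, 0, BZ)
  read 0, top B: go to q1, push B → (q1, ε, BZ)
All input consumed in state q1 with stack BZ.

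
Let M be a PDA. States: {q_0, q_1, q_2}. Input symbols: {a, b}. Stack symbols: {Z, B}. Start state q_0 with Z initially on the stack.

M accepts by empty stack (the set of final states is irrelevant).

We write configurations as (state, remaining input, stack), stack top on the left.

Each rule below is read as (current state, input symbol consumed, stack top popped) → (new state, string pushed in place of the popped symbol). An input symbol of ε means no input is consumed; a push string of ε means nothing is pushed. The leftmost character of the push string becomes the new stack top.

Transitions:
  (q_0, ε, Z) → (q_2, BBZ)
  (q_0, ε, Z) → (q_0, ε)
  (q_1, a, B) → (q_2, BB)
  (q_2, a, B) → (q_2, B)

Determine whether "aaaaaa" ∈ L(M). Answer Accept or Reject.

No computation consumes all input and empties the stack.

Reject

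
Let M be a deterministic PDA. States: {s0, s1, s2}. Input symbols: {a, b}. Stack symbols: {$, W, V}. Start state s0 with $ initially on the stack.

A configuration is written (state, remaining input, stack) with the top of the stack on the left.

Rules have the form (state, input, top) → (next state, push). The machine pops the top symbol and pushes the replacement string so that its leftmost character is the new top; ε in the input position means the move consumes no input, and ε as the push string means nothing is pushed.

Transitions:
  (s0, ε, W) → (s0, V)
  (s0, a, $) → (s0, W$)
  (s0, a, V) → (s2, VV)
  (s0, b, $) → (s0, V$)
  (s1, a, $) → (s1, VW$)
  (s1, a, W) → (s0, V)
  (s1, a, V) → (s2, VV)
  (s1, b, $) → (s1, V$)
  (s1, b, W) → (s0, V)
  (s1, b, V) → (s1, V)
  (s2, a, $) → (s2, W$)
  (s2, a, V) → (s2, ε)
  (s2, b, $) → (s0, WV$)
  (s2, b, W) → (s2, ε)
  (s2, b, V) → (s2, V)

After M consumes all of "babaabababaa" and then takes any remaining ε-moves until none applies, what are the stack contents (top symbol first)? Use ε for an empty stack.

(s0, babaabababaa, $)
  read b, top $: go to s0, push V$ → (s0, abaabababaa, V$)
  read a, top V: go to s2, push VV → (s2, baabababaa, VV$)
  read b, top V: go to s2, push V → (s2, aabababaa, VV$)
  read a, top V: go to s2, push ε → (s2, abababaa, V$)
  read a, top V: go to s2, push ε → (s2, bababaa, $)
  read b, top $: go to s0, push WV$ → (s0, ababaa, WV$)
  ε-move, top W: go to s0, push V → (s0, ababaa, VV$)
  read a, top V: go to s2, push VV → (s2, babaa, VVV$)
  read b, top V: go to s2, push V → (s2, abaa, VVV$)
  read a, top V: go to s2, push ε → (s2, baa, VV$)
  read b, top V: go to s2, push V → (s2, aa, VV$)
  read a, top V: go to s2, push ε → (s2, a, V$)
  read a, top V: go to s2, push ε → (s2, ε, $)
All input consumed in state s2 with stack $.

$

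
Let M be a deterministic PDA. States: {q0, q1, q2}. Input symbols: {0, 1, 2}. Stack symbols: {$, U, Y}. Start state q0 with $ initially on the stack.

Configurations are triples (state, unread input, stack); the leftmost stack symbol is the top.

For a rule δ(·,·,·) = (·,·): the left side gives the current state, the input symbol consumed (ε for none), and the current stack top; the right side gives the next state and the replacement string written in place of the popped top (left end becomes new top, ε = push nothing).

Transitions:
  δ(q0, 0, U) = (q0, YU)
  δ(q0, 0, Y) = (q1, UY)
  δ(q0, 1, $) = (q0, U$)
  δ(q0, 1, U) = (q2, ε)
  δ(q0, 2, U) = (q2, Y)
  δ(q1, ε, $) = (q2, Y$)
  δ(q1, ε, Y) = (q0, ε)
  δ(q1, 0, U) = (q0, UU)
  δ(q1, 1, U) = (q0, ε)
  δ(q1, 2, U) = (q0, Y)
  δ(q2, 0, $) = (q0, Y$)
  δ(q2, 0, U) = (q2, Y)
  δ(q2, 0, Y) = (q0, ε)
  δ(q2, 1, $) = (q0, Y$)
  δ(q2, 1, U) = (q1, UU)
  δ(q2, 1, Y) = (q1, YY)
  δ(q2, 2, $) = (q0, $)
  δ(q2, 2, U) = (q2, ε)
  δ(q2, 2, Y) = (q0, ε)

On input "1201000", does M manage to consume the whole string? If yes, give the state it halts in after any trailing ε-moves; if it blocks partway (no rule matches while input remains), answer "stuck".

q0

(q0, 1201000, $)
  read 1, top $: go to q0, push U$ → (q0, 201000, U$)
  read 2, top U: go to q2, push Y → (q2, 01000, Y$)
  read 0, top Y: go to q0, push ε → (q0, 1000, $)
  read 1, top $: go to q0, push U$ → (q0, 000, U$)
  read 0, top U: go to q0, push YU → (q0, 00, YU$)
  read 0, top Y: go to q1, push UY → (q1, 0, UYU$)
  read 0, top U: go to q0, push UU → (q0, ε, UUYU$)
All input consumed; M is in state q0.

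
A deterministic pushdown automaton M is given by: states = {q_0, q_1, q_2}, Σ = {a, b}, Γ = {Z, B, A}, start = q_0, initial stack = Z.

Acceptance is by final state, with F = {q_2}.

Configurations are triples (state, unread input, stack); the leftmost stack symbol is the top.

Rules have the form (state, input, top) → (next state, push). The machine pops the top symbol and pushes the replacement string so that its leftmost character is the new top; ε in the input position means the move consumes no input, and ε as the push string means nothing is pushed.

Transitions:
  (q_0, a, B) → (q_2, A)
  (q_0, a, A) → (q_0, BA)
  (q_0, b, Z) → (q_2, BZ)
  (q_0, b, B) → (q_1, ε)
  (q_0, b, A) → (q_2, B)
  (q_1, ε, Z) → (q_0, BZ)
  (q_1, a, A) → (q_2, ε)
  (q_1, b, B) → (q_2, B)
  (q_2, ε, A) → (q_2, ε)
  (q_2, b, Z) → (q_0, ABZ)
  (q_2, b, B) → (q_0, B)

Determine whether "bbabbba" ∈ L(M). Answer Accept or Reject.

Accept

(q_0, bbabbba, Z)
  read b, top Z: go to q_2, push BZ → (q_2, babbba, BZ)
  read b, top B: go to q_0, push B → (q_0, abbba, BZ)
  read a, top B: go to q_2, push A → (q_2, bbba, AZ)
  ε-move, top A: go to q_2, push ε → (q_2, bbba, Z)
  read b, top Z: go to q_0, push ABZ → (q_0, bba, ABZ)
  read b, top A: go to q_2, push B → (q_2, ba, BBZ)
  read b, top B: go to q_0, push B → (q_0, a, BBZ)
  read a, top B: go to q_2, push A → (q_2, ε, ABZ)
All input consumed; state q_2 ∈ F.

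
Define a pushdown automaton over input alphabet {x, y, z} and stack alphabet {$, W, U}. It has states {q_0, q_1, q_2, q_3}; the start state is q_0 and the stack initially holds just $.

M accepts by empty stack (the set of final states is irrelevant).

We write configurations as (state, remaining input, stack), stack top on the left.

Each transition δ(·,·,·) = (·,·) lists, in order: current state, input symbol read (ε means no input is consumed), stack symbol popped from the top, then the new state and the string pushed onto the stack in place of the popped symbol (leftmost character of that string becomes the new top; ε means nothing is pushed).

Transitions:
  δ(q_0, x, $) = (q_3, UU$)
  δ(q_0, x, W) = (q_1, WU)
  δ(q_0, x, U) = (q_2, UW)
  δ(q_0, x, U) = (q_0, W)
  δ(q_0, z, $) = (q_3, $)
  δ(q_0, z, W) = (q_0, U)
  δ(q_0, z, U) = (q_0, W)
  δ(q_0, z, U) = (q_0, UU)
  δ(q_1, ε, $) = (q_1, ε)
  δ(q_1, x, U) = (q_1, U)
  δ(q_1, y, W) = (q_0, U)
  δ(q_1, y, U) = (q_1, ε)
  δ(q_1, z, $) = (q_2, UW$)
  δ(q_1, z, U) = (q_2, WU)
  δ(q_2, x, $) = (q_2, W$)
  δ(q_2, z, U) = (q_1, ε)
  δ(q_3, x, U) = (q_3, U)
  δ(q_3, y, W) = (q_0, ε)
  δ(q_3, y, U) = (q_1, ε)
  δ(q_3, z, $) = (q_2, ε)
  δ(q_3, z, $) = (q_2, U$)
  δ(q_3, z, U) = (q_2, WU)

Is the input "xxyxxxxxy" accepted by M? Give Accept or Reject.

One accepting computation: (q_0, xxyxxxxxy, $) ⊢ (q_3, xyxxxxxy, UU$) ⊢ (q_3, yxxxxxy, UU$) ⊢ (q_1, xxxxxy, U$) ⊢ (q_1, xxxxy, U$) ⊢ (q_1, xxxy, U$) ⊢ (q_1, xxy, U$) ⊢ (q_1, xy, U$) ⊢ (q_1, y, U$) ⊢ (q_1, ε, $) ⊢ (q_1, ε, ε)
All input consumed and the stack is empty.

Accept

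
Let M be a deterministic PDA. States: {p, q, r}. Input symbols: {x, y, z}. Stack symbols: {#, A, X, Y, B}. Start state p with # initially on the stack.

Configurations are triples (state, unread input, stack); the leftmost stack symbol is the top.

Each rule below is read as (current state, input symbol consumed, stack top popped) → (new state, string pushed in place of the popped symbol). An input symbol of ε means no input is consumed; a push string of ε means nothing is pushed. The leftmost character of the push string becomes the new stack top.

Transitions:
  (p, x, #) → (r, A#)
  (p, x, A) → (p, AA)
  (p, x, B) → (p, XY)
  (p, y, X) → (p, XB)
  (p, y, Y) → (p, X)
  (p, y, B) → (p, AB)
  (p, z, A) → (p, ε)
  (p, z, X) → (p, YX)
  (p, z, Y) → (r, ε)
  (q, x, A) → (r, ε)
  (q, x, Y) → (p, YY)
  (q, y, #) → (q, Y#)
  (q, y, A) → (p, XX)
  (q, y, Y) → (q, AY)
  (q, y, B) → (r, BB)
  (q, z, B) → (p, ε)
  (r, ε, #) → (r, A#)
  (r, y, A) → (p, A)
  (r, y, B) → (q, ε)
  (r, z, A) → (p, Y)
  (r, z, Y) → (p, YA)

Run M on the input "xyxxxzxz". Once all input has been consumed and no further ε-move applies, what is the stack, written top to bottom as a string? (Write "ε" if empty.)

(p, xyxxxzxz, #)
  read x, top #: go to r, push A# → (r, yxxxzxz, A#)
  read y, top A: go to p, push A → (p, xxxzxz, A#)
  read x, top A: go to p, push AA → (p, xxzxz, AA#)
  read x, top A: go to p, push AA → (p, xzxz, AAA#)
  read x, top A: go to p, push AA → (p, zxz, AAAA#)
  read z, top A: go to p, push ε → (p, xz, AAA#)
  read x, top A: go to p, push AA → (p, z, AAAA#)
  read z, top A: go to p, push ε → (p, ε, AAA#)
All input consumed in state p with stack AAA#.

AAA#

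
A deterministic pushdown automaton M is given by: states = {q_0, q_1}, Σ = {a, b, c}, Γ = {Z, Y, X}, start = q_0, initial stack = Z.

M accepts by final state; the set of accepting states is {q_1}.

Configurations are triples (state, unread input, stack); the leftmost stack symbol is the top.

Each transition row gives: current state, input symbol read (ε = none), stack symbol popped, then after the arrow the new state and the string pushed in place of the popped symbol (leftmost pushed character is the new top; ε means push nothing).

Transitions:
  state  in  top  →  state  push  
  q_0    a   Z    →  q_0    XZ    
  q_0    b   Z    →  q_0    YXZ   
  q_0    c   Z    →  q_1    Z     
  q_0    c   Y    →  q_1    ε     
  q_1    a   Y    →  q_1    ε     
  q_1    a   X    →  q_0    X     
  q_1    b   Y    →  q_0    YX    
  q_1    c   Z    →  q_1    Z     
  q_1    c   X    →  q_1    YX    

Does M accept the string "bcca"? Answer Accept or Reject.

Accept

(q_0, bcca, Z) ⊢ (q_0, cca, YXZ) ⊢ (q_1, ca, XZ) ⊢ (q_1, a, YXZ) ⊢ (q_1, ε, XZ)
All input consumed; state q_1 ∈ F.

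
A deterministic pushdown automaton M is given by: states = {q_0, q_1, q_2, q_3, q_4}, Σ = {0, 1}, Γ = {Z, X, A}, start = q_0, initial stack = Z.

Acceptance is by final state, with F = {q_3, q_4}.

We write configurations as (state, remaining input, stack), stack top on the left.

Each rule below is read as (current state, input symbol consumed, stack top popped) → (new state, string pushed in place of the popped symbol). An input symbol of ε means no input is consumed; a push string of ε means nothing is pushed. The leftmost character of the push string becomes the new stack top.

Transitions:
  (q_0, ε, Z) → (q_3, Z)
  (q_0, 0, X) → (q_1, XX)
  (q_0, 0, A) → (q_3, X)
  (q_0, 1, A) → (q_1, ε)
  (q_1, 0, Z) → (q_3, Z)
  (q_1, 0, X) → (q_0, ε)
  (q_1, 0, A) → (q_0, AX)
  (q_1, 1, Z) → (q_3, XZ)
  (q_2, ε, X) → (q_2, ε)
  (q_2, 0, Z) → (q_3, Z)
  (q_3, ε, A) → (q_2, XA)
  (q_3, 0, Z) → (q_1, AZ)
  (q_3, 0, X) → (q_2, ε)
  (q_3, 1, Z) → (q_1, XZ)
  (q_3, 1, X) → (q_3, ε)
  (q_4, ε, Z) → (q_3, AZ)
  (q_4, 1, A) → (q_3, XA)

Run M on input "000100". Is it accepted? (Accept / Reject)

Accept

(q_0, 000100, Z) ⊢ (q_3, 000100, Z) ⊢ (q_1, 00100, AZ) ⊢ (q_0, 0100, AXZ) ⊢ (q_3, 100, XXZ) ⊢ (q_3, 00, XZ) ⊢ (q_2, 0, Z) ⊢ (q_3, ε, Z)
All input consumed; state q_3 ∈ F.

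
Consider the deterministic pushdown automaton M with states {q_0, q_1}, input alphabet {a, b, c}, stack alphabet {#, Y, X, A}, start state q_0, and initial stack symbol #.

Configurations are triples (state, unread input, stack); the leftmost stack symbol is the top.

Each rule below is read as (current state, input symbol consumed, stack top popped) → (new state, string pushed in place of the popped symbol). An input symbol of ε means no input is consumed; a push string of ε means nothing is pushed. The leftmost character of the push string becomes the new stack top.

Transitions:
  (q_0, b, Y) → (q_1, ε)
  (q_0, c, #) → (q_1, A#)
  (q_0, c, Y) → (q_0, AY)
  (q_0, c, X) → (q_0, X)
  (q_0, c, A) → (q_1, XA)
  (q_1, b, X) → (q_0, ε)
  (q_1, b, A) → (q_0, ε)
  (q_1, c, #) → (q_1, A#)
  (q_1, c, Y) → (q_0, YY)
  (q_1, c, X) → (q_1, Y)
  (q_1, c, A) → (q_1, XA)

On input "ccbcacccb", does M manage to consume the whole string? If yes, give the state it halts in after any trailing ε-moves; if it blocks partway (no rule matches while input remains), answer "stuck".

(q_0, ccbcacccb, #)
  read c, top #: go to q_1, push A# → (q_1, cbcacccb, A#)
  read c, top A: go to q_1, push XA → (q_1, bcacccb, XA#)
  read b, top X: go to q_0, push ε → (q_0, cacccb, A#)
  read c, top A: go to q_1, push XA → (q_1, acccb, XA#)
No transition for (q_1, a, top X); M blocks with input acccb remaining.

stuck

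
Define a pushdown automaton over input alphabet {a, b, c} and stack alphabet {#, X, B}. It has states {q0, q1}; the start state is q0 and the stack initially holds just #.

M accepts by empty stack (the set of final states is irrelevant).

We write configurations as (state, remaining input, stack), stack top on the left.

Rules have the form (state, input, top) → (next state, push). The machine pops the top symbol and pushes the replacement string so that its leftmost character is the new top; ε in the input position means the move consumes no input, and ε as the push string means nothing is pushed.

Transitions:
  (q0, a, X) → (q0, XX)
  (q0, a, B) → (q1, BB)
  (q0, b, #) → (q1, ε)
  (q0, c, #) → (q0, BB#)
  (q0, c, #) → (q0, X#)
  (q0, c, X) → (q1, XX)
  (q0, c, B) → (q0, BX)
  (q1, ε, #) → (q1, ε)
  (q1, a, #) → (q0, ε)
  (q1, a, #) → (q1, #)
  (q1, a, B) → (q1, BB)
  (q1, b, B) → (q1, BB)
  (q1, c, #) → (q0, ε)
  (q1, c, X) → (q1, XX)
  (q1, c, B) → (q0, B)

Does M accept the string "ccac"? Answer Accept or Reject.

No computation consumes all input and empties the stack.

Reject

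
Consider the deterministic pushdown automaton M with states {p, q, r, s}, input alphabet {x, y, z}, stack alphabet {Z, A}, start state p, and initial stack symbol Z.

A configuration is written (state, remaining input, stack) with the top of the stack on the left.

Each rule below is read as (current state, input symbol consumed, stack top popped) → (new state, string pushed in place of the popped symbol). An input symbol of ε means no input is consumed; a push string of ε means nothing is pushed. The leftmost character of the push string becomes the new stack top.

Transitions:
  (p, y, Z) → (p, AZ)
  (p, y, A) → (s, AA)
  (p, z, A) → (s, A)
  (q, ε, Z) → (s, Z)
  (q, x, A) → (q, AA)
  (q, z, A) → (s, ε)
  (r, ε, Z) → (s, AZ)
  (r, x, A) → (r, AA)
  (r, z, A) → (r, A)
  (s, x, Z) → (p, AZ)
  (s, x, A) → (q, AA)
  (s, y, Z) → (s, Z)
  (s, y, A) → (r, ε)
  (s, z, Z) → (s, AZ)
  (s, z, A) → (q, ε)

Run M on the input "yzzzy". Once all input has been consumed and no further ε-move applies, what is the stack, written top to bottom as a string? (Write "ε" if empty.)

(p, yzzzy, Z)
  read y, top Z: go to p, push AZ → (p, zzzy, AZ)
  read z, top A: go to s, push A → (s, zzy, AZ)
  read z, top A: go to q, push ε → (q, zy, Z)
  ε-move, top Z: go to s, push Z → (s, zy, Z)
  read z, top Z: go to s, push AZ → (s, y, AZ)
  read y, top A: go to r, push ε → (r, ε, Z)
  ε-move, top Z: go to s, push AZ → (s, ε, AZ)
All input consumed in state s with stack AZ.

AZ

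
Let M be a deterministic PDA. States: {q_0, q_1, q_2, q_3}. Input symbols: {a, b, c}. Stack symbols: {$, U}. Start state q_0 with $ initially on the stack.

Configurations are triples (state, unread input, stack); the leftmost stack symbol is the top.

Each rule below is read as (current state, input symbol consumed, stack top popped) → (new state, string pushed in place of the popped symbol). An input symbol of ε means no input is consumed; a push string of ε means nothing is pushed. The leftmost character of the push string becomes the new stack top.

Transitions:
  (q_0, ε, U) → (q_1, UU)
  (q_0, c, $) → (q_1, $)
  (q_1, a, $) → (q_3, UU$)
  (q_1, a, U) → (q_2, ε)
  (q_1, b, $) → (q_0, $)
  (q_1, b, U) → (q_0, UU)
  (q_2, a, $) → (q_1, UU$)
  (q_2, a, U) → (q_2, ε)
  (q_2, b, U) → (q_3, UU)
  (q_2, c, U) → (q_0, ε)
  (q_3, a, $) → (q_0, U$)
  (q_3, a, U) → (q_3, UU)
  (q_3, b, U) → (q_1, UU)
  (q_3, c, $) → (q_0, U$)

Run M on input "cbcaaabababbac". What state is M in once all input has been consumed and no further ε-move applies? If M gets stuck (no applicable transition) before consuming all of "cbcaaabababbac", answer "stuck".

q_1

(q_0, cbcaaabababbac, $) ⊢ (q_1, bcaaabababbac, $) ⊢ (q_0, caaabababbac, $) ⊢ (q_1, aaabababbac, $) ⊢ (q_3, aabababbac, UU$) ⊢ (q_3, abababbac, UUU$) ⊢ (q_3, bababbac, UUUU$) ⊢ (q_1, ababbac, UUUUU$) ⊢ (q_2, babbac, UUUU$) ⊢ (q_3, abbac, UUUUU$) ⊢ (q_3, bbac, UUUUUU$) ⊢ (q_1, bac, UUUUUUU$) ⊢ (q_0, ac, UUUUUUUU$) ⊢ (q_1, ac, UUUUUUUUU$) ⊢ (q_2, c, UUUUUUUU$) ⊢ (q_0, ε, UUUUUUU$) ⊢ (q_1, ε, UUUUUUUU$)
All input consumed; M is in state q_1.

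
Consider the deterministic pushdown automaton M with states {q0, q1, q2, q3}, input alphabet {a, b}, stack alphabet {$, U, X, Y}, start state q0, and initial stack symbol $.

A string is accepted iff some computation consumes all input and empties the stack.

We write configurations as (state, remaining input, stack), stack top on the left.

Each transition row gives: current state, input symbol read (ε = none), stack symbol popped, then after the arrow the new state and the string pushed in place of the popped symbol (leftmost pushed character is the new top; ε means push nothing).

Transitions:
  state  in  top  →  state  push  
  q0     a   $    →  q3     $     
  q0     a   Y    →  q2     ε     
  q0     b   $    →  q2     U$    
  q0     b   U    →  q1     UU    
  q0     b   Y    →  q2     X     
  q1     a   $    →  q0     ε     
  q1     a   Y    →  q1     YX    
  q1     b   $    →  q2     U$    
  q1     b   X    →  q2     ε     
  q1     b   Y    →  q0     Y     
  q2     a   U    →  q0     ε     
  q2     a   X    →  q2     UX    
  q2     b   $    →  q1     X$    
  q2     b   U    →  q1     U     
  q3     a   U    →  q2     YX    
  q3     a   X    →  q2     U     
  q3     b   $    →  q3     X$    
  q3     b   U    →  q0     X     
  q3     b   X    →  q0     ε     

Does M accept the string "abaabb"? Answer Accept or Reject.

Reject

(q0, abaabb, $)
  read a, top $: go to q3, push $ → (q3, baabb, $)
  read b, top $: go to q3, push X$ → (q3, aabb, X$)
  read a, top X: go to q2, push U → (q2, abb, U$)
  read a, top U: go to q0, push ε → (q0, bb, $)
  read b, top $: go to q2, push U$ → (q2, b, U$)
  read b, top U: go to q1, push U → (q1, ε, U$)
All input consumed; stack is U$, not empty, and no further ε-move applies.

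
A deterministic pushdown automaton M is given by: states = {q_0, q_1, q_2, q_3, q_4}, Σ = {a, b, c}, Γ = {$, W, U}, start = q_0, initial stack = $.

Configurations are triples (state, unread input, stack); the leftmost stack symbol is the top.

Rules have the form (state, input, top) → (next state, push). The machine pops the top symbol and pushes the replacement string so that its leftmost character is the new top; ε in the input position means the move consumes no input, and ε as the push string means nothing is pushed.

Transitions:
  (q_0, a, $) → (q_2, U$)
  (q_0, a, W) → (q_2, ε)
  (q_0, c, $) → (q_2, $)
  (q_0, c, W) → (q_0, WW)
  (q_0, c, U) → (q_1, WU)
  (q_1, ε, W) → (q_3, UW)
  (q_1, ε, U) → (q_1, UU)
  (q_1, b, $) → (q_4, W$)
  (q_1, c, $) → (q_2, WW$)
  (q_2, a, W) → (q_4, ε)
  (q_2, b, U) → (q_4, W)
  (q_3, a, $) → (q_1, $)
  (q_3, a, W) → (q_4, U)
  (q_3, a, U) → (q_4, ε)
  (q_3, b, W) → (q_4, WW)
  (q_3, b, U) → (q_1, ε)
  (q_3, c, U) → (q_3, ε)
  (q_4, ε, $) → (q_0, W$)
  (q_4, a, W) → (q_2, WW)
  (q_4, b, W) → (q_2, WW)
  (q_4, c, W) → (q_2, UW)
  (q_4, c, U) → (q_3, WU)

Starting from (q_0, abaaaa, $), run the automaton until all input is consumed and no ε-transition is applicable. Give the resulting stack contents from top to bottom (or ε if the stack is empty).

W$

(q_0, abaaaa, $)
  read a, top $: go to q_2, push U$ → (q_2, baaaa, U$)
  read b, top U: go to q_4, push W → (q_4, aaaa, W$)
  read a, top W: go to q_2, push WW → (q_2, aaa, WW$)
  read a, top W: go to q_4, push ε → (q_4, aa, W$)
  read a, top W: go to q_2, push WW → (q_2, a, WW$)
  read a, top W: go to q_4, push ε → (q_4, ε, W$)
All input consumed in state q_4 with stack W$.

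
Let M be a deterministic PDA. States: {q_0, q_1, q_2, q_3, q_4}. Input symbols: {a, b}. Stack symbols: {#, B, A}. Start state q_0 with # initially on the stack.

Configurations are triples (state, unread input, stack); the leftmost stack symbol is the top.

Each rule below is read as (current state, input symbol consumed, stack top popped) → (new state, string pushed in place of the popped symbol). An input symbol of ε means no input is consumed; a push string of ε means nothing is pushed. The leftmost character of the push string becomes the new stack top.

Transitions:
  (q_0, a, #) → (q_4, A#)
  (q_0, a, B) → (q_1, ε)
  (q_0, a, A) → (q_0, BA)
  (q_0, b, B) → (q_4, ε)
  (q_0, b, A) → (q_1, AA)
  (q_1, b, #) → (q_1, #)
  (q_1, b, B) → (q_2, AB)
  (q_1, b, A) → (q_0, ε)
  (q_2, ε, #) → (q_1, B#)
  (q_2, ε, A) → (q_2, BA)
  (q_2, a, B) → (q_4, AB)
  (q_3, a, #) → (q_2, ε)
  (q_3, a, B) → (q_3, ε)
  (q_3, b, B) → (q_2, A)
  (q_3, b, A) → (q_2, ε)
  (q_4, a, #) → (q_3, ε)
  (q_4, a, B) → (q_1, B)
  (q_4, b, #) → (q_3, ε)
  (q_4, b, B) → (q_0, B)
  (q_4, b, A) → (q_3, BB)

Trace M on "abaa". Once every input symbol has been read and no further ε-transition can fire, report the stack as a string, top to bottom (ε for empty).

#

(q_0, abaa, #) ⊢ (q_4, baa, A#) ⊢ (q_3, aa, BB#) ⊢ (q_3, a, B#) ⊢ (q_3, ε, #)
All input consumed in state q_3 with stack #.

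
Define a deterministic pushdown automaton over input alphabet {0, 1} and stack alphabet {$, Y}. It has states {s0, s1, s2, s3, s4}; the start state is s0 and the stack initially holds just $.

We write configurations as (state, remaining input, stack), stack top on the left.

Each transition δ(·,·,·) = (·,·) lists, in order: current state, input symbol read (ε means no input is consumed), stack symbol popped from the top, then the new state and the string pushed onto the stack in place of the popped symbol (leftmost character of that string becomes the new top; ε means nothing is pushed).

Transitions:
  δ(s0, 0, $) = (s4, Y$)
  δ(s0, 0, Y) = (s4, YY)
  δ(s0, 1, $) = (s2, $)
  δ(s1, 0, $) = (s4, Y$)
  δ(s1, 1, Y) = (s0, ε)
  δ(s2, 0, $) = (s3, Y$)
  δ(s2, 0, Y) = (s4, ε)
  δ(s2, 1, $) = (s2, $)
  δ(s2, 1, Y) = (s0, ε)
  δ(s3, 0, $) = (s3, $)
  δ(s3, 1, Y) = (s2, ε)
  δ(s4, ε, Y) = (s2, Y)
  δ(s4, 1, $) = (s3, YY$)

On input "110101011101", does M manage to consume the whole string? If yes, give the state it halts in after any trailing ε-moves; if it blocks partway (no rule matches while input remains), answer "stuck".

s2

(s0, 110101011101, $)
  read 1, top $: go to s2, push $ → (s2, 10101011101, $)
  read 1, top $: go to s2, push $ → (s2, 0101011101, $)
  read 0, top $: go to s3, push Y$ → (s3, 101011101, Y$)
  read 1, top Y: go to s2, push ε → (s2, 01011101, $)
  read 0, top $: go to s3, push Y$ → (s3, 1011101, Y$)
  read 1, top Y: go to s2, push ε → (s2, 011101, $)
  read 0, top $: go to s3, push Y$ → (s3, 11101, Y$)
  read 1, top Y: go to s2, push ε → (s2, 1101, $)
  read 1, top $: go to s2, push $ → (s2, 101, $)
  read 1, top $: go to s2, push $ → (s2, 01, $)
  read 0, top $: go to s3, push Y$ → (s3, 1, Y$)
  read 1, top Y: go to s2, push ε → (s2, ε, $)
All input consumed; M is in state s2.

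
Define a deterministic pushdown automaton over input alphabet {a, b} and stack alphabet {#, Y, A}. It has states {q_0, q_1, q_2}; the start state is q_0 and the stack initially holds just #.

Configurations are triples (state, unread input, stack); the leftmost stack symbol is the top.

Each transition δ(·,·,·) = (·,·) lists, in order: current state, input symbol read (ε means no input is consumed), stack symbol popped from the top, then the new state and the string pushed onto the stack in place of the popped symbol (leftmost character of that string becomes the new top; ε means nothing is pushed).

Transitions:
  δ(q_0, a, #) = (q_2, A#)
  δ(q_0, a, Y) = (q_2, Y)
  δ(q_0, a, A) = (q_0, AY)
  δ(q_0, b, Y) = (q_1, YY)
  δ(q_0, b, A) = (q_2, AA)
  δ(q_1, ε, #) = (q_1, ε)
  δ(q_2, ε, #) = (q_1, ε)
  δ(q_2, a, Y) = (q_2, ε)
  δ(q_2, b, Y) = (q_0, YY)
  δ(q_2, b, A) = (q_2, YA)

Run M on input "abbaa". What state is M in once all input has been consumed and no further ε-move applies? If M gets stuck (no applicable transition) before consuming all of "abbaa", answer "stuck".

(q_0, abbaa, #)
  read a, top #: go to q_2, push A# → (q_2, bbaa, A#)
  read b, top A: go to q_2, push YA → (q_2, baa, YA#)
  read b, top Y: go to q_0, push YY → (q_0, aa, YYA#)
  read a, top Y: go to q_2, push Y → (q_2, a, YYA#)
  read a, top Y: go to q_2, push ε → (q_2, ε, YA#)
All input consumed; M is in state q_2.

q_2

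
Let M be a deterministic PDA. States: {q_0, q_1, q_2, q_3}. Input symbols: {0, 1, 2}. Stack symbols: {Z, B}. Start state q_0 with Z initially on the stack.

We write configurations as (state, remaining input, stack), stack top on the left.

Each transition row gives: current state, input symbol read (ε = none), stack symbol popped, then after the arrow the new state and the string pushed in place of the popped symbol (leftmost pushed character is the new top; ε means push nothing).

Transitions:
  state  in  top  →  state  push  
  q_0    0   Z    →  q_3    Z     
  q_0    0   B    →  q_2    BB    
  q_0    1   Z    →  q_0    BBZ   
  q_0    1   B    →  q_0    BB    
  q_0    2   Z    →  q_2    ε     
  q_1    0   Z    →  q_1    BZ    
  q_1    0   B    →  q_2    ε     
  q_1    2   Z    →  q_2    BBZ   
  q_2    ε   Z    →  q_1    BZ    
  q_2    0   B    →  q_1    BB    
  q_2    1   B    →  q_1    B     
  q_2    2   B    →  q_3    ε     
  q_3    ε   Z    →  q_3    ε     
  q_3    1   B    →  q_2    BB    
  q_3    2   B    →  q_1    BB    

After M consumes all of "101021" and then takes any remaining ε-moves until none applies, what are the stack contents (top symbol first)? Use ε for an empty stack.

(q_0, 101021, Z) ⊢ (q_0, 01021, BBZ) ⊢ (q_2, 1021, BBBZ) ⊢ (q_1, 021, BBBZ) ⊢ (q_2, 21, BBZ) ⊢ (q_3, 1, BZ) ⊢ (q_2, ε, BBZ)
All input consumed in state q_2 with stack BBZ.

BBZ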